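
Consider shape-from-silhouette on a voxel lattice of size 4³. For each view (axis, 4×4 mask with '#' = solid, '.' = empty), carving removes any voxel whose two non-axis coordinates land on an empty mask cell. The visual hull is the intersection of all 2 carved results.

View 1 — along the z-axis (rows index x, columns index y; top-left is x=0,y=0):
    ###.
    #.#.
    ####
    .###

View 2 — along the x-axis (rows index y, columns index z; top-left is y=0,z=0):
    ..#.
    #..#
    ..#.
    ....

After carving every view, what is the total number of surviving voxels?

|visual hull| = 13

start: 4×4×4 = 64 voxels
  1. axis=2 (XY plane), |mask|=12  ⇒  voxels=48
  2. axis=0 (YZ plane), |mask|=4  ⇒  voxels=13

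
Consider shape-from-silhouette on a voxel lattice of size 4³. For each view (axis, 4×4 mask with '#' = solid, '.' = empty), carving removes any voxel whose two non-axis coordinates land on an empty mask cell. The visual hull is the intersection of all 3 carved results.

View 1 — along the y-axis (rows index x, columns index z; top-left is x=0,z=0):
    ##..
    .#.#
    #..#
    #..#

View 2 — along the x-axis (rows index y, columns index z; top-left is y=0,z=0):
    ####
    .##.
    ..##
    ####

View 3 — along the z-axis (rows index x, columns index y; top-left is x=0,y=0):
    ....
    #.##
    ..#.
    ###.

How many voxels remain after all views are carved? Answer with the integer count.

9 voxels

initial block: 4^3 = 64
[1] y-view keeps 8 columns → grid now 32
[2] x-view keeps 12 columns → grid now 21
[3] z-view keeps 7 columns → grid now 9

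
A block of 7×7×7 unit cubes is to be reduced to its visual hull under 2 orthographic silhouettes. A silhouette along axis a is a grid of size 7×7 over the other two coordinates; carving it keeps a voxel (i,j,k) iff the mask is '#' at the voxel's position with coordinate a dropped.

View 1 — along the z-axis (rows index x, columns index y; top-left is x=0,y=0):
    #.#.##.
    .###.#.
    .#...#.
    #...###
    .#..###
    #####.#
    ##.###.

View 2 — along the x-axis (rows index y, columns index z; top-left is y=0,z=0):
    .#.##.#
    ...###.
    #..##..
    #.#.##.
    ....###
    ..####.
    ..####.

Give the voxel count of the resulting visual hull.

|visual hull| = 103

full grid |V| = 343
V1 z: intersect with XY mask (29 set) -- 203 left
V2 x: intersect with YZ mask (25 set) -- 103 left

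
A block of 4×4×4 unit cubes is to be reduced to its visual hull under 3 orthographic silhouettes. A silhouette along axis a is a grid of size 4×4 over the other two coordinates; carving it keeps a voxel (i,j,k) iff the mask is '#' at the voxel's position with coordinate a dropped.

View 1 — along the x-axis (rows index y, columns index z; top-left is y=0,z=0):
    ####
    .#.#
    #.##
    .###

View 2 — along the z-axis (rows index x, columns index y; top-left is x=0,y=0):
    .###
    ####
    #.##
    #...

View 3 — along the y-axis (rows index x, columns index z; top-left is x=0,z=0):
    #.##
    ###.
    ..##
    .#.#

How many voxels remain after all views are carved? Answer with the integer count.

22 voxels

full grid |V| = 64
carve view 1 (along x, YZ-mask fill 12/16): 48 voxels remain
carve view 2 (along z, XY-mask fill 11/16): 34 voxels remain
carve view 3 (along y, XZ-mask fill 10/16): 22 voxels remain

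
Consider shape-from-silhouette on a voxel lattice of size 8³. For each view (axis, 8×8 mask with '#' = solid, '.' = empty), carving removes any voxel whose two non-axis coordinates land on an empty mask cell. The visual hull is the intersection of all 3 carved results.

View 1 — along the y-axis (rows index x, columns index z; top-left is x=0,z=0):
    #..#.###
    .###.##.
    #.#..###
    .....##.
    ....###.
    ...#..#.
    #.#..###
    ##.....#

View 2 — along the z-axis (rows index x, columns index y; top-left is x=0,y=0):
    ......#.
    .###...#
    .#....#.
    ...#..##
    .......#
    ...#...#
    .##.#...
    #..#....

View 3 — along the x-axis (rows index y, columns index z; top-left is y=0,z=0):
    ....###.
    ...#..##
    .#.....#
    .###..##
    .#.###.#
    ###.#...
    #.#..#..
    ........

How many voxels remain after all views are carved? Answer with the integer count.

|visual hull| = 25

before carving: 512 voxels (8×8×8)
V1 y: intersect with XZ mask (30 set) -- 240 left
V2 z: intersect with XY mask (18 set) -- 69 left
V3 x: intersect with YZ mask (25 set) -- 25 left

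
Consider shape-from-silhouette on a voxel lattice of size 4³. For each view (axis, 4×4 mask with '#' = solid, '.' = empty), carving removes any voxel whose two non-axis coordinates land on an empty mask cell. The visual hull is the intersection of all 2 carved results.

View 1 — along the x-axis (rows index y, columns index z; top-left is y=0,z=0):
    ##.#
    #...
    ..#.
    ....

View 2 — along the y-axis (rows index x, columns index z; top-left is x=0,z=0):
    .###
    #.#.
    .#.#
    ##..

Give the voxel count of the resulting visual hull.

|visual hull| = 11

start: 4×4×4 = 64 voxels
carve view 1 (along x, YZ-mask fill 5/16): 20 voxels remain
carve view 2 (along y, XZ-mask fill 9/16): 11 voxels remain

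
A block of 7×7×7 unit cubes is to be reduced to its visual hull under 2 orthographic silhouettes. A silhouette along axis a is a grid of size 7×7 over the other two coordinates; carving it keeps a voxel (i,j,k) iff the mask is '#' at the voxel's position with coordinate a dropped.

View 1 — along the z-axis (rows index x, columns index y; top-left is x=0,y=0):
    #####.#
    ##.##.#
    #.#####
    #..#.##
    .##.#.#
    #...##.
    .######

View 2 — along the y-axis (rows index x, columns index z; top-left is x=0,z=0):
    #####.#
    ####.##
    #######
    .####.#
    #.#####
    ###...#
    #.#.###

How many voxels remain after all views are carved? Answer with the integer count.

initial block: 7^3 = 343
step 1: project along z, AND mask (34/49) → |grid| = 238
step 2: project along y, AND mask (39/49) → |grid| = 194

|visual hull| = 194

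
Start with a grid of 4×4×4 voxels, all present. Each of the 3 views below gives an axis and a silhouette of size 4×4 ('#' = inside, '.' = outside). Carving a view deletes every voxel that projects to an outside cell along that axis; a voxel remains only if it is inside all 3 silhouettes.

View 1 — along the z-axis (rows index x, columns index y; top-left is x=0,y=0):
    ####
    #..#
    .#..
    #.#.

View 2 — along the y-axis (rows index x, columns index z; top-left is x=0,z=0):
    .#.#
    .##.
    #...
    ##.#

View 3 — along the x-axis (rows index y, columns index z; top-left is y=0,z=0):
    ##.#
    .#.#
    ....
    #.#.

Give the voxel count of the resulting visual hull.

start: 4×4×4 = 64 voxels
  1. axis=2 (XY plane), |mask|=9  ⇒  voxels=36
  2. axis=1 (XZ plane), |mask|=8  ⇒  voxels=19
  3. axis=0 (YZ plane), |mask|=7  ⇒  voxels=9

voxel count = 9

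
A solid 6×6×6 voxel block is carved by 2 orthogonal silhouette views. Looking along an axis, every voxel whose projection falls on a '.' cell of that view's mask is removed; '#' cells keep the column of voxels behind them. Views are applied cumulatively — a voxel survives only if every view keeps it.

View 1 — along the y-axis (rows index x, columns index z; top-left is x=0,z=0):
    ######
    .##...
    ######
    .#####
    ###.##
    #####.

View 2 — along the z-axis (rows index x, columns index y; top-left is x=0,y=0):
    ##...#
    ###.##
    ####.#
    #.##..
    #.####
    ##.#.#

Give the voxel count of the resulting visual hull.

|visual hull| = 118

before carving: 216 voxels (6×6×6)
V1 y: intersect with XZ mask (29 set) -- 174 left
V2 z: intersect with XY mask (25 set) -- 118 left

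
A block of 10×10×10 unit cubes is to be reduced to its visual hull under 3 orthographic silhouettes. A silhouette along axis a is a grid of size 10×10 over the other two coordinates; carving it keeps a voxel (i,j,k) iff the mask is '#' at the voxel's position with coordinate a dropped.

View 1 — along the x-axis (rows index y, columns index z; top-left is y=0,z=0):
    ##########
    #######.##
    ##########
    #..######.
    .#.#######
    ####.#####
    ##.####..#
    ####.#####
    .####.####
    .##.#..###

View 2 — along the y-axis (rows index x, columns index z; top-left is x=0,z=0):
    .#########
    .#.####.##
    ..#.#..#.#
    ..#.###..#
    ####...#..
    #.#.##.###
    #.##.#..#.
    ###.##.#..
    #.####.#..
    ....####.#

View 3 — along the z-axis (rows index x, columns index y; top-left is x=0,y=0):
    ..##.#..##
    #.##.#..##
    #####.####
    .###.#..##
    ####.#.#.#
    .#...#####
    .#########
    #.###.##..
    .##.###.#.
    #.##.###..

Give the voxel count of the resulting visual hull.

initial block: 10^3 = 1000
  1. axis=0 (YZ plane), |mask|=83  ⇒  voxels=830
  2. axis=1 (XZ plane), |mask|=59  ⇒  voxels=482
  3. axis=2 (XY plane), |mask|=66  ⇒  voxels=305

voxel count = 305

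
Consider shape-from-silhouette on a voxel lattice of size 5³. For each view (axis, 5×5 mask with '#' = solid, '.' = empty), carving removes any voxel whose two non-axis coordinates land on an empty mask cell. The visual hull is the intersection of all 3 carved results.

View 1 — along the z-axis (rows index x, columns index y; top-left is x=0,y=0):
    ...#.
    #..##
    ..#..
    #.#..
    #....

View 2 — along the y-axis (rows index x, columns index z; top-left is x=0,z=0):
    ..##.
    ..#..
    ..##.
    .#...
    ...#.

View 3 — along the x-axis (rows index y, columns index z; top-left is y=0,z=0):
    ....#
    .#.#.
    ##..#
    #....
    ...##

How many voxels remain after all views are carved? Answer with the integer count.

remaining voxels: 1

start: 5×5×5 = 125 voxels
carve view 1 (along z, XY-mask fill 8/25): 40 voxels remain
carve view 2 (along y, XZ-mask fill 7/25): 10 voxels remain
carve view 3 (along x, YZ-mask fill 9/25): 1 voxels remain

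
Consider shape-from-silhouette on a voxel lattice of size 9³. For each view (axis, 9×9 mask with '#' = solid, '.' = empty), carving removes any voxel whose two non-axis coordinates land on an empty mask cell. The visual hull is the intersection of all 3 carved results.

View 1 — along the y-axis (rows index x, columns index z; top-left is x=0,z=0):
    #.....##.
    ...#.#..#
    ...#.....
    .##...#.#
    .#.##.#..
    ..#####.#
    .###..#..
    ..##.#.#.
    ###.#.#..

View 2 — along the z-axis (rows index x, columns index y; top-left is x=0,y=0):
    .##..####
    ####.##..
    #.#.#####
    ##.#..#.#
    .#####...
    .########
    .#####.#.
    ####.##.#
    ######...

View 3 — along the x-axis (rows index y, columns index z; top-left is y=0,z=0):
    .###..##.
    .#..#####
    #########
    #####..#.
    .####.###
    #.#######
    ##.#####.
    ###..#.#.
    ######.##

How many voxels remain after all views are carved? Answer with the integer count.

initial block: 9^3 = 729
step 1: project along y, AND mask (34/81) → |grid| = 306
step 2: project along z, AND mask (56/81) → |grid| = 213
step 3: project along x, AND mask (61/81) → |grid| = 162

|visual hull| = 162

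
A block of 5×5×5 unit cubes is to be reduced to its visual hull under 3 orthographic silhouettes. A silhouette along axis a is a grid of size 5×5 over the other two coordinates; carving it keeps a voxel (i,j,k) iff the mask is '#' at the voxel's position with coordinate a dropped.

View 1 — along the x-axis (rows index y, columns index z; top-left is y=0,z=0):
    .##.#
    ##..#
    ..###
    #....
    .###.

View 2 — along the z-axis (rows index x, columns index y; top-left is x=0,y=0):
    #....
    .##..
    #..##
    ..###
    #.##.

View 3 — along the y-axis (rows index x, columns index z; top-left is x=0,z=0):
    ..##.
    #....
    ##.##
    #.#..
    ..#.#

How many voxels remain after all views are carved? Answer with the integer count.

14 voxels

initial block: 5^3 = 125
step 1: project along x, AND mask (13/25) → |grid| = 65
step 2: project along z, AND mask (12/25) → |grid| = 30
step 3: project along y, AND mask (11/25) → |grid| = 14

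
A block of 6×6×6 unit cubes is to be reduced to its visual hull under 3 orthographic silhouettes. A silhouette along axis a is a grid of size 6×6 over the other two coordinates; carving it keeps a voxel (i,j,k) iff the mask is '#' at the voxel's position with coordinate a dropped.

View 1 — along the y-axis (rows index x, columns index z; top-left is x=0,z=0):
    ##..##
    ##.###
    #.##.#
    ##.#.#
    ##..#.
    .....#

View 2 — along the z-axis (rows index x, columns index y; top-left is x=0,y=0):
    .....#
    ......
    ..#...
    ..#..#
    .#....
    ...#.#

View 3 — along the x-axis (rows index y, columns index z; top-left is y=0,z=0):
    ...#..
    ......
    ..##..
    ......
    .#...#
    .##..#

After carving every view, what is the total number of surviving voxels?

before carving: 216 voxels (6×6×6)
carve view 1 (along y, XZ-mask fill 21/36): 126 voxels remain
carve view 2 (along z, XY-mask fill 7/36): 21 voxels remain
carve view 3 (along x, YZ-mask fill 8/36): 8 voxels remain

voxel count = 8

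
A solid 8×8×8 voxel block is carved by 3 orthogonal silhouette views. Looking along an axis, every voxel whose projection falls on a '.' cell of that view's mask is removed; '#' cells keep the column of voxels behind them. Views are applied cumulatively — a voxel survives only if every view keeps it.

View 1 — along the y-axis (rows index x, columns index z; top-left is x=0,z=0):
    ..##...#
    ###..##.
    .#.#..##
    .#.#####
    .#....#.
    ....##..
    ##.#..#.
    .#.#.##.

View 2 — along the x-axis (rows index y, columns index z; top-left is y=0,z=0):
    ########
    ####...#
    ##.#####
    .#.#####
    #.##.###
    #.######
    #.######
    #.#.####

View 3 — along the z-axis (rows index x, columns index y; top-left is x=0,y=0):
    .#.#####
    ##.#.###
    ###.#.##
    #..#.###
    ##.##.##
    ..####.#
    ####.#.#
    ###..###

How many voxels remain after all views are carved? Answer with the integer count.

|visual hull| = 138

initial block: 8^3 = 512
step 1: project along y, AND mask (30/64) → |grid| = 240
step 2: project along x, AND mask (52/64) → |grid| = 191
step 3: project along z, AND mask (46/64) → |grid| = 138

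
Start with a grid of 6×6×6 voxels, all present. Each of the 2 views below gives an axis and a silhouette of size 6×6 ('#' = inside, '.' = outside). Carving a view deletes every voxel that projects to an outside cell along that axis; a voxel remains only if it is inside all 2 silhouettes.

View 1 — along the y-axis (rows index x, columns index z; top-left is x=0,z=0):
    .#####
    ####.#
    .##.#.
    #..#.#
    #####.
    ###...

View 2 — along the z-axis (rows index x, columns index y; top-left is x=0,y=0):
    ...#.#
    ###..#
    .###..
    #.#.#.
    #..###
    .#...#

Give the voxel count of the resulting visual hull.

|visual hull| = 74

start: 6×6×6 = 216 voxels
step 1: project along y, AND mask (24/36) → |grid| = 144
step 2: project along z, AND mask (18/36) → |grid| = 74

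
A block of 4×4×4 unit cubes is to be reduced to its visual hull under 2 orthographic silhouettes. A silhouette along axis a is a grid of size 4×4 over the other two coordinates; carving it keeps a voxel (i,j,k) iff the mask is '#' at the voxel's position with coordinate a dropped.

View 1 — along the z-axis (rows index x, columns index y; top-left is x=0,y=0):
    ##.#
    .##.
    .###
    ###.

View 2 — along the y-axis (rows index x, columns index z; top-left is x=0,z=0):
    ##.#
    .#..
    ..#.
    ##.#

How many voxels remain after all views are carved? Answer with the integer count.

full grid |V| = 64
  1. axis=2 (XY plane), |mask|=11  ⇒  voxels=44
  2. axis=1 (XZ plane), |mask|=8  ⇒  voxels=23

remaining voxels: 23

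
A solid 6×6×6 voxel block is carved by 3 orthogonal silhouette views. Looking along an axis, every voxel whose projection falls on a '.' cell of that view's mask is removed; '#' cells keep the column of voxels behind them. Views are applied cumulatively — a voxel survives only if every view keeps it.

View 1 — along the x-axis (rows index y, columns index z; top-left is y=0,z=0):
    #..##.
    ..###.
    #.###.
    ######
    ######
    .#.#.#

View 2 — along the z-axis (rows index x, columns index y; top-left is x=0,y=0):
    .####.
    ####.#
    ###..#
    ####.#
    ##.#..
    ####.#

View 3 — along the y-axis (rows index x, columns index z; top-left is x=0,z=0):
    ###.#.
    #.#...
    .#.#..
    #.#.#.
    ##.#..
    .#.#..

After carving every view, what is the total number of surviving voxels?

47 voxels

initial block: 6^3 = 216
  1. axis=0 (YZ plane), |mask|=25  ⇒  voxels=150
  2. axis=2 (XY plane), |mask|=26  ⇒  voxels=101
  3. axis=1 (XZ plane), |mask|=16  ⇒  voxels=47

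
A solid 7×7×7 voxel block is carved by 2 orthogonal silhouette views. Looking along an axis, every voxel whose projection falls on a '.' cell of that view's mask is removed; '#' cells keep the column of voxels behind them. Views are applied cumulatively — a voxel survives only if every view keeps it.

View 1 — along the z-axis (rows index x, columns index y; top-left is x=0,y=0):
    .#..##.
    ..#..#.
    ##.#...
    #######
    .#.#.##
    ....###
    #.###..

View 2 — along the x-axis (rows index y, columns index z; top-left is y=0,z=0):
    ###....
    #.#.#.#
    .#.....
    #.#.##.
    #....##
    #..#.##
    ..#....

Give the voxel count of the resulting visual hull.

79 voxels

before carving: 343 voxels (7×7×7)
[1] z-view keeps 26 columns → grid now 182
[2] x-view keeps 20 columns → grid now 79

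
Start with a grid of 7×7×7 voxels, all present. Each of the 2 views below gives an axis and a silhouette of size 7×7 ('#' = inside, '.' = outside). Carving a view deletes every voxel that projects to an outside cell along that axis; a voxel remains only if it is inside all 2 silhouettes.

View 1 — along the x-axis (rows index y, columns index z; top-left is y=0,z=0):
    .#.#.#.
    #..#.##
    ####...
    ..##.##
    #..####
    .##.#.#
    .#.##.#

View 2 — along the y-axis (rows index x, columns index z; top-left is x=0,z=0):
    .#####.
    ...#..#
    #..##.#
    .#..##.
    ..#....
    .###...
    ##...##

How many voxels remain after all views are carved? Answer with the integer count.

initial block: 7^3 = 343
V1 x: intersect with YZ mask (28 set) -- 196 left
V2 y: intersect with XZ mask (22 set) -- 91 left

|visual hull| = 91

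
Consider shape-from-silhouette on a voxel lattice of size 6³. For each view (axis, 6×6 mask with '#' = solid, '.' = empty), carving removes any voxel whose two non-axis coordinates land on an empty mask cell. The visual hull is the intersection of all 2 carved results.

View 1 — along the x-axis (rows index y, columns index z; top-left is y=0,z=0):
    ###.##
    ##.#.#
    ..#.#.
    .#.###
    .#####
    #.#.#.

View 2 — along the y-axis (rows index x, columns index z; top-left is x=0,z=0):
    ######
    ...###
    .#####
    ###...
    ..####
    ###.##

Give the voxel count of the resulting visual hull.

voxel count = 102

full grid |V| = 216
V1 x: intersect with YZ mask (23 set) -- 138 left
V2 y: intersect with XZ mask (26 set) -- 102 left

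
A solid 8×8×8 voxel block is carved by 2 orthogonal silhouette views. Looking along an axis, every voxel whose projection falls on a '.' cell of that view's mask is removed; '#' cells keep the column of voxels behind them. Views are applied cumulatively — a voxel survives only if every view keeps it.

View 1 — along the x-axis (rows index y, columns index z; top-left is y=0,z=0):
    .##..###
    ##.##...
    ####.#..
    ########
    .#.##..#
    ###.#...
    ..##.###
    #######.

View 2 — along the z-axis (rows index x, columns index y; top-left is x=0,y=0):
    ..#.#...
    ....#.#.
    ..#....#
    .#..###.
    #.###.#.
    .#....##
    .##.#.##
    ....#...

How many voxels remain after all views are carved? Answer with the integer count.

|visual hull| = 119

initial block: 8^3 = 512
after view 1 [x-axis, 42 of 64 cells solid] → remaining = 336
after view 2 [z-axis, 24 of 64 cells solid] → remaining = 119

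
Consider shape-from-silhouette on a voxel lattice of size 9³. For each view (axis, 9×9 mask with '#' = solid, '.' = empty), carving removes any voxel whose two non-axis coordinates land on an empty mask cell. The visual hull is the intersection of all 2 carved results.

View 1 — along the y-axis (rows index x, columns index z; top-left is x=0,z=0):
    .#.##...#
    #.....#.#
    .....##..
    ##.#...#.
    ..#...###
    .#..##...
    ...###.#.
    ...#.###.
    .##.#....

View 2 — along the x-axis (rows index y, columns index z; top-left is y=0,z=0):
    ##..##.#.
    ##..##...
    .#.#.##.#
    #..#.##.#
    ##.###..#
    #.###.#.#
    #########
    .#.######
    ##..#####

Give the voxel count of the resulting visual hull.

voxel count = 191

start: 9×9×9 = 729 voxels
carve view 1 (along y, XZ-mask fill 31/81): 279 voxels remain
carve view 2 (along x, YZ-mask fill 54/81): 191 voxels remain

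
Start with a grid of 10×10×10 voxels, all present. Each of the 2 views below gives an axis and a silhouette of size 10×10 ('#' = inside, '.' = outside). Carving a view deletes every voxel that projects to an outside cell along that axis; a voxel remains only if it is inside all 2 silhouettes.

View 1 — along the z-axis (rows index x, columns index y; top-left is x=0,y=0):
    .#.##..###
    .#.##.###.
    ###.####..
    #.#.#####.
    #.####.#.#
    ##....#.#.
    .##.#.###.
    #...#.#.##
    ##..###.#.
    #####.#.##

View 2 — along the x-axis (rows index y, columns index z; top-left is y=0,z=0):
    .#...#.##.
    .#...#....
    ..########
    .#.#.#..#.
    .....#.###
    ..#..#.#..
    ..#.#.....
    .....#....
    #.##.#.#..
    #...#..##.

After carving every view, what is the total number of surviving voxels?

full grid |V| = 1000
after view 1 [z-axis, 62 of 100 cells solid] → remaining = 620
after view 2 [x-axis, 37 of 100 cells solid] → remaining = 224

|visual hull| = 224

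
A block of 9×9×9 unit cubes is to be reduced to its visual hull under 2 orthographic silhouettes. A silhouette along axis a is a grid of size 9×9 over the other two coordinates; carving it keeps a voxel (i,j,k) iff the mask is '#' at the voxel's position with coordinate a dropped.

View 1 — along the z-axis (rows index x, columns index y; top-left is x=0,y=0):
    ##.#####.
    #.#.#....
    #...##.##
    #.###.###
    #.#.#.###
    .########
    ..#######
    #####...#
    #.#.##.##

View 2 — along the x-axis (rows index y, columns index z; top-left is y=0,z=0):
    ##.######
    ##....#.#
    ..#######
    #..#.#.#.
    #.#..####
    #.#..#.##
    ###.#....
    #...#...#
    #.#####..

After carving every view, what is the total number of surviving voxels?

initial block: 9^3 = 729
V1 z: intersect with XY mask (55 set) -- 495 left
V2 x: intersect with YZ mask (47 set) -- 299 left

299 voxels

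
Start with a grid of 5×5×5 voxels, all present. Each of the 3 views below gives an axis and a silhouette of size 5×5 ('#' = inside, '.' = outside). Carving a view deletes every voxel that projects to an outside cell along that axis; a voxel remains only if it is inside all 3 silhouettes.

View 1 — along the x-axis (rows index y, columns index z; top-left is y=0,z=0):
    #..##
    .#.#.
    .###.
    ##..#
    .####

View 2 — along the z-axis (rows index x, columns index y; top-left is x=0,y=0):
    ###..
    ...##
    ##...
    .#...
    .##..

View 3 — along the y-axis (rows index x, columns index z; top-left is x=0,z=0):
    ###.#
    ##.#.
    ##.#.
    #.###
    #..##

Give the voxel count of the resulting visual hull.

start: 5×5×5 = 125 voxels
V1 x: intersect with YZ mask (15 set) -- 75 left
V2 z: intersect with XY mask (10 set) -- 27 left
V3 y: intersect with XZ mask (17 set) -- 16 left

|visual hull| = 16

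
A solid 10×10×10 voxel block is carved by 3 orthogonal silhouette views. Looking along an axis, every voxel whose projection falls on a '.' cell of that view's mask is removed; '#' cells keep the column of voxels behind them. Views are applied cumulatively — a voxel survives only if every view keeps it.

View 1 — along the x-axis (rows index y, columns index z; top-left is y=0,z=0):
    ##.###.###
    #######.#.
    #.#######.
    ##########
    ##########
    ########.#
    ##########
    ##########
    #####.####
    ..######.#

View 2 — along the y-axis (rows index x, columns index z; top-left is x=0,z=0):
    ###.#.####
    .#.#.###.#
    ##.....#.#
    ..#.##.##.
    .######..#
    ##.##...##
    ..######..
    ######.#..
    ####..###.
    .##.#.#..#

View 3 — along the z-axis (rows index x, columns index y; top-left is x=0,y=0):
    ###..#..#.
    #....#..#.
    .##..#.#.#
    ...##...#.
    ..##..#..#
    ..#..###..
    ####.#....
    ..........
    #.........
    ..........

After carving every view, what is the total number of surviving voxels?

full grid |V| = 1000
after view 1 [x-axis, 89 of 100 cells solid] → remaining = 890
after view 2 [y-axis, 61 of 100 cells solid] → remaining = 544
after view 3 [z-axis, 30 of 100 cells solid] → remaining = 155

remaining voxels: 155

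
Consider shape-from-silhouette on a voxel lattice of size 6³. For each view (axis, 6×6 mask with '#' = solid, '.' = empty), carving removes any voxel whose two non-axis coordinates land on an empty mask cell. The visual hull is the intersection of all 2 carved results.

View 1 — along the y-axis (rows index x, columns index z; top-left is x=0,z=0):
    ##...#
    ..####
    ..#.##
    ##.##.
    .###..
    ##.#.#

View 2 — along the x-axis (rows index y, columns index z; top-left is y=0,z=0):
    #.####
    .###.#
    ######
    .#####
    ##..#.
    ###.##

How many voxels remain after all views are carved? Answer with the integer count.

voxel count = 98

full grid |V| = 216
step 1: project along y, AND mask (21/36) → |grid| = 126
step 2: project along x, AND mask (28/36) → |grid| = 98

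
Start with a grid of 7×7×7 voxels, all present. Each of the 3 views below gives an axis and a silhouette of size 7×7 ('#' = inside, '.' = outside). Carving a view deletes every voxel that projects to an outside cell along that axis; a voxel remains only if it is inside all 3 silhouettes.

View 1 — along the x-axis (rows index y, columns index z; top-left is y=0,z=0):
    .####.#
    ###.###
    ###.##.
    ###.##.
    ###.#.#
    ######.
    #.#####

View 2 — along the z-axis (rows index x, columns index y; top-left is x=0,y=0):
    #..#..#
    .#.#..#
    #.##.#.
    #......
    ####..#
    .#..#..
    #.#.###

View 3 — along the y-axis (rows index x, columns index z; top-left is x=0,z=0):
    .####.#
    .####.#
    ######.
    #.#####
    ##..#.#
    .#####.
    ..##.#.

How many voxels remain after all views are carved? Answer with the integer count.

|visual hull| = 81

before carving: 343 voxels (7×7×7)
V1 x: intersect with YZ mask (38 set) -- 266 left
V2 z: intersect with XY mask (23 set) -- 124 left
V3 y: intersect with XZ mask (34 set) -- 81 left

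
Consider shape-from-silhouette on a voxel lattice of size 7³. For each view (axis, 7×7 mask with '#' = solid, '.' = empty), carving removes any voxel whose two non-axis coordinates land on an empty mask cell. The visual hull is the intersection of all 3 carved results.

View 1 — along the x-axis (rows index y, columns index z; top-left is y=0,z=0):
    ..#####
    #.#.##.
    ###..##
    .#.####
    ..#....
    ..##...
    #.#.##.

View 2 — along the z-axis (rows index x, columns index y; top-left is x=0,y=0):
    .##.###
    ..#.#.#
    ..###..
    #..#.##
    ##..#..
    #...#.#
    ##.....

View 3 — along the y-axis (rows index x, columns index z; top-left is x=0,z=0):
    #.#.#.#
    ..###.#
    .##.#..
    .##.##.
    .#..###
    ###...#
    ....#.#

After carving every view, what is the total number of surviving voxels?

44 voxels

before carving: 343 voxels (7×7×7)
[1] x-view keeps 26 columns → grid now 182
[2] z-view keeps 23 columns → grid now 82
[3] y-view keeps 25 columns → grid now 44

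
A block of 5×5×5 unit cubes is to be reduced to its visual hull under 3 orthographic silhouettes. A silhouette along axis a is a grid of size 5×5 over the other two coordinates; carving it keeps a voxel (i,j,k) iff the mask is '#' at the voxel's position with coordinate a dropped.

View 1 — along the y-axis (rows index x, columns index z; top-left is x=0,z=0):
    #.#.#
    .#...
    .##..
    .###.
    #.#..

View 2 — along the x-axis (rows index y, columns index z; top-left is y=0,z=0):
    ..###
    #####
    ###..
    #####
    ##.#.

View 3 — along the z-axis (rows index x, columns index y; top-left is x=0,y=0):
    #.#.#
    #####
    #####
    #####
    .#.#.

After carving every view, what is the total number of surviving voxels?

remaining voxels: 33

initial block: 5^3 = 125
[1] y-view keeps 11 columns → grid now 55
[2] x-view keeps 19 columns → grid now 43
[3] z-view keeps 20 columns → grid now 33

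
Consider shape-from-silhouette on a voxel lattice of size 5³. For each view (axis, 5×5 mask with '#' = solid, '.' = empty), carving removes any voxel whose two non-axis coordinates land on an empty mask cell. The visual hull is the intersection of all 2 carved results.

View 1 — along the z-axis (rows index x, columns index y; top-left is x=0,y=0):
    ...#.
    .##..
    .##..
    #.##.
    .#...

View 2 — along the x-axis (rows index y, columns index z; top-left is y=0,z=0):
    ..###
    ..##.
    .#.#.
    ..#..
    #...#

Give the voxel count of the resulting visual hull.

initial block: 5^3 = 125
step 1: project along z, AND mask (9/25) → |grid| = 45
step 2: project along x, AND mask (10/25) → |grid| = 17

remaining voxels: 17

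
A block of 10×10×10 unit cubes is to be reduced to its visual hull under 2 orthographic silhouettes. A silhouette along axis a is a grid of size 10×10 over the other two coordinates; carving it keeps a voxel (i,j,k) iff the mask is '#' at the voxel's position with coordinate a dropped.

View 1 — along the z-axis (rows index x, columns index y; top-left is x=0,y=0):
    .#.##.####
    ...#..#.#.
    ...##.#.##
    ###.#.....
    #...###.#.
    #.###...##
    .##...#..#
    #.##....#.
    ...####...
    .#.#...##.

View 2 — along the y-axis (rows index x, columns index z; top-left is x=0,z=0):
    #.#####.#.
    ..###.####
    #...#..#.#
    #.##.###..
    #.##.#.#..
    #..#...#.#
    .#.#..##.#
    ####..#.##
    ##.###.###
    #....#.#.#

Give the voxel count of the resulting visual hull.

before carving: 1000 voxels (10×10×10)
step 1: project along z, AND mask (46/100) → |grid| = 460
step 2: project along y, AND mask (57/100) → |grid| = 259

remaining voxels: 259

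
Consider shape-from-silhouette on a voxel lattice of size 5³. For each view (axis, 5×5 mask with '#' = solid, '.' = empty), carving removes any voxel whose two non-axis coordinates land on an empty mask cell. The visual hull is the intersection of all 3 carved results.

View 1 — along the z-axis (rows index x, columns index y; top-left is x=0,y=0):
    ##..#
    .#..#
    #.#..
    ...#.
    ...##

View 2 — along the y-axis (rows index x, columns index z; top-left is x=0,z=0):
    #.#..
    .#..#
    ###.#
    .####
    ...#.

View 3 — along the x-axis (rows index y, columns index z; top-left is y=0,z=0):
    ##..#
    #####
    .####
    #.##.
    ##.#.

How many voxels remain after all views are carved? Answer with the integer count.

|visual hull| = 17

start: 5×5×5 = 125 voxels
V1 z: intersect with XY mask (10 set) -- 50 left
V2 y: intersect with XZ mask (13 set) -- 24 left
V3 x: intersect with YZ mask (18 set) -- 17 left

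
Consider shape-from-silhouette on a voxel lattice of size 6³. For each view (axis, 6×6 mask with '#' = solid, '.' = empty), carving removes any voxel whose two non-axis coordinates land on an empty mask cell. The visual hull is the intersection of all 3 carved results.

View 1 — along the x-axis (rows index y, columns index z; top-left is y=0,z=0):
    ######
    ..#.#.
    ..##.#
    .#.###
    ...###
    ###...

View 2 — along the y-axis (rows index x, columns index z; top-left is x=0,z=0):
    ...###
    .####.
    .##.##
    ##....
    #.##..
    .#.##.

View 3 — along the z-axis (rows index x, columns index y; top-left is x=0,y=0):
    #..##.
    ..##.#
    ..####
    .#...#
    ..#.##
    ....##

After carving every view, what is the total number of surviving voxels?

start: 6×6×6 = 216 voxels
V1 x: intersect with YZ mask (21 set) -- 126 left
V2 y: intersect with XZ mask (19 set) -- 68 left
V3 z: intersect with XY mask (17 set) -- 35 left

voxel count = 35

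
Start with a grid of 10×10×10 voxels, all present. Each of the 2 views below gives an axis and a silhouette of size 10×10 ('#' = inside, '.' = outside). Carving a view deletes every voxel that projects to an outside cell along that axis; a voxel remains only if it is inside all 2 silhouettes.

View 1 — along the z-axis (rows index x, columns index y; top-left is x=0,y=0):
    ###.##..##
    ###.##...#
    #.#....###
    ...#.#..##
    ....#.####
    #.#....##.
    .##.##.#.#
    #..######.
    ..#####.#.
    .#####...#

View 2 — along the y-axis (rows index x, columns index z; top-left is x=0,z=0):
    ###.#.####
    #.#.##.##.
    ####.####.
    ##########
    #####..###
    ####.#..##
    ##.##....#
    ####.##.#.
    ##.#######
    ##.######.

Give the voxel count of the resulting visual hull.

initial block: 10^3 = 1000
[1] z-view keeps 56 columns → grid now 560
[2] y-view keeps 76 columns → grid now 421

remaining voxels: 421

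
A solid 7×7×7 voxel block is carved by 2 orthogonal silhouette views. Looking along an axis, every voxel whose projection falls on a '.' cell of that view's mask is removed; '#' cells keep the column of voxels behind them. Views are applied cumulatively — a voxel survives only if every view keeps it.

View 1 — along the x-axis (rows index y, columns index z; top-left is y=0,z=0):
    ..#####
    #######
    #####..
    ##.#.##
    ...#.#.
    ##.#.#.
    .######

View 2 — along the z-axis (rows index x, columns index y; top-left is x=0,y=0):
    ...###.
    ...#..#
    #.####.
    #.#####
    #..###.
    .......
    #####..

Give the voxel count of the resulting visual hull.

|visual hull| = 110

full grid |V| = 343
V1 x: intersect with YZ mask (34 set) -- 238 left
V2 z: intersect with XY mask (25 set) -- 110 left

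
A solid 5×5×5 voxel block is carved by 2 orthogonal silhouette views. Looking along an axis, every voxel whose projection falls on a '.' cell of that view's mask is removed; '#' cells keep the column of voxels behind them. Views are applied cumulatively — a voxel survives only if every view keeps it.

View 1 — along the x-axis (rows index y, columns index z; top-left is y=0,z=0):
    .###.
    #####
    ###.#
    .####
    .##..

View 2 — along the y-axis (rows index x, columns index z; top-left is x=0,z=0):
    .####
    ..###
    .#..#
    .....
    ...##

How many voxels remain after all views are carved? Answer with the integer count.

full grid |V| = 125
after view 1 [x-axis, 18 of 25 cells solid] → remaining = 90
after view 2 [y-axis, 11 of 25 cells solid] → remaining = 41

remaining voxels: 41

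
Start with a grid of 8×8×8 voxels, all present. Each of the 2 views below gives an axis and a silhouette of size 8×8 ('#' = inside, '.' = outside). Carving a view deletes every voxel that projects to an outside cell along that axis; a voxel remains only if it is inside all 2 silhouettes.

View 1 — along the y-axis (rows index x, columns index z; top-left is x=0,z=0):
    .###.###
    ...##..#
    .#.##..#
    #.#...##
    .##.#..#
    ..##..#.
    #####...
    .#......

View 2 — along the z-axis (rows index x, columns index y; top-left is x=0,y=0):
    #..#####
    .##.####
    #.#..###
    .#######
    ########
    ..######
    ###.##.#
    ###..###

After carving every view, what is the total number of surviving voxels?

|visual hull| = 188

initial block: 8^3 = 512
carve view 1 (along y, XZ-mask fill 30/64): 240 voxels remain
carve view 2 (along z, XY-mask fill 50/64): 188 voxels remain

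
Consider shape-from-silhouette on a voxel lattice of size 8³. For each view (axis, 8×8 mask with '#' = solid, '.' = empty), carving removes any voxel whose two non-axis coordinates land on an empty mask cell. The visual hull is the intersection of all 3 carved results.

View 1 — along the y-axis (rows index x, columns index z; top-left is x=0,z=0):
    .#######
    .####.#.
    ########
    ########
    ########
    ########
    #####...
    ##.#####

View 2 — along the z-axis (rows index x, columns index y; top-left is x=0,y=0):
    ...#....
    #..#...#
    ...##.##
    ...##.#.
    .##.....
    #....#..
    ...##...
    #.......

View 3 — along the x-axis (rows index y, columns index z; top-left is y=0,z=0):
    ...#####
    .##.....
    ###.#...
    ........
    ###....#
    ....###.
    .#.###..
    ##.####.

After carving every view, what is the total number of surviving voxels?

start: 8×8×8 = 512 voxels
[1] y-view keeps 56 columns → grid now 448
[2] z-view keeps 18 columns → grid now 127
[3] x-view keeps 28 columns → grid now 51

|visual hull| = 51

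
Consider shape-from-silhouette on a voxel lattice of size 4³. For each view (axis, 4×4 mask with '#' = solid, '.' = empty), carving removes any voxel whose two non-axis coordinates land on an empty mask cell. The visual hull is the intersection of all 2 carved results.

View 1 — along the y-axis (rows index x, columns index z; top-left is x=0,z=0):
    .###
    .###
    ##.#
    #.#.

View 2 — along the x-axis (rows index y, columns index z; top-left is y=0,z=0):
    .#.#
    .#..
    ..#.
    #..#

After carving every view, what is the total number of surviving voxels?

|visual hull| = 17

full grid |V| = 64
V1 y: intersect with XZ mask (11 set) -- 44 left
V2 x: intersect with YZ mask (6 set) -- 17 left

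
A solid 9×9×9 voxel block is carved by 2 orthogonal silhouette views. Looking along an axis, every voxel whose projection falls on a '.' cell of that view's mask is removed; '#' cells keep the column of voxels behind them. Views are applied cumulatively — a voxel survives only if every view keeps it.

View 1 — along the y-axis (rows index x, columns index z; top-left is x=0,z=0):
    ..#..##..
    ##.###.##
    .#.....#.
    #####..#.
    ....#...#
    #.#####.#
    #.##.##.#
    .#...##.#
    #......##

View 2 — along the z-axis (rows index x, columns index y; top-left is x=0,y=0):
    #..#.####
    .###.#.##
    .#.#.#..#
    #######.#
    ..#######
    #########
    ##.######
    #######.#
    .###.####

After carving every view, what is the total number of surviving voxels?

294 voxels

start: 9×9×9 = 729 voxels
V1 y: intersect with XZ mask (40 set) -- 360 left
V2 z: intersect with XY mask (63 set) -- 294 left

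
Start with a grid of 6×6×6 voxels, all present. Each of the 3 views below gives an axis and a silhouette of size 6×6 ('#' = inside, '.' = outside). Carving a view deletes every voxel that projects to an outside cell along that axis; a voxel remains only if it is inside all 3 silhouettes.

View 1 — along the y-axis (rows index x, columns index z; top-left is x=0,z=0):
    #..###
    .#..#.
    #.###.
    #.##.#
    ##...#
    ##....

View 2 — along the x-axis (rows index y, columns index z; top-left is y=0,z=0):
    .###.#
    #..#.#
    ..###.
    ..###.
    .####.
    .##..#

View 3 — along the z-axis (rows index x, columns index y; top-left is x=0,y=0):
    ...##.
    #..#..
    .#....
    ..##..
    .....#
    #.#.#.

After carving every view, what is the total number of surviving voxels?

16 voxels

start: 6×6×6 = 216 voxels
carve view 1 (along y, XZ-mask fill 19/36): 114 voxels remain
carve view 2 (along x, YZ-mask fill 20/36): 57 voxels remain
carve view 3 (along z, XY-mask fill 11/36): 16 voxels remain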